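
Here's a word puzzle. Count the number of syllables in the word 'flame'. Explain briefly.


Break 'flame' into syllables: flame -> flame = 1 syllable

1 syllable


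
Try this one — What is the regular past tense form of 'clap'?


Apply rule: Double final consonant and add -ed. 'clap' becomes 'clapped'.

clapped


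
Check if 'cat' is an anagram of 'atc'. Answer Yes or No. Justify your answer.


Sorted letters of 'cat': 'act'
Sorted letters of 'atc': 'act'
They match.

Yes


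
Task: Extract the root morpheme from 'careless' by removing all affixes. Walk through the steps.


Remove suffix '-less' from 'careless' to get root 'care'.

care


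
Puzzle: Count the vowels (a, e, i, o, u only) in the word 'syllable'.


Vowels in 'syllable': a, e = 2 vowels.

2


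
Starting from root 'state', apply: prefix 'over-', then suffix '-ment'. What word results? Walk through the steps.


Step 1: Add prefix 'over-' to 'state' = 'overstate'
Step 2: Add suffix '-ment' to 'overstate' = 'overstatement'

overstatement


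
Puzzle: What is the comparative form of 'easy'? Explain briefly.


Apply comparative formation (consonant + y: change y to i, add -er): 'easy' -> 'easier'.

easier


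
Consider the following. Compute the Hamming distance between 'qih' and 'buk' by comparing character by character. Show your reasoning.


Alignment:
Position 1: 'q' vs 'b' = DIFFER
Position 2: 'i' vs 'u' = DIFFER
Position 3: 'h' vs 'k' = DIFFER
Total differences: 3

3


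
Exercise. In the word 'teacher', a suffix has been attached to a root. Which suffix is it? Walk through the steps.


The word 'teacher' = 'teach' (root) + '-er' (suffix). The suffix is '-er'.

er


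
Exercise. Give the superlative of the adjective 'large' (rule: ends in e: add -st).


Apply superlative formation (ends in e: add -st): 'large' -> 'largest'.

largest


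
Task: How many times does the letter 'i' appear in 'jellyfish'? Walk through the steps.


Letter 'i' in 'jellyfish': found at position(s) 7 = 1 occurrence(s).

1


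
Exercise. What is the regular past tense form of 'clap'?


Apply rule: Double final consonant and add -ed. 'clap' becomes 'clapped'.

clapped


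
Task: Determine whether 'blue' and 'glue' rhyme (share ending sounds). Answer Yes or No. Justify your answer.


Rime (stressed vowel + following sounds) of 'blue': -ue = /uː/
Rime of 'glue': -ue = /uː/
/uː/ and /uː/ are the same ending sound, so the words rhyme.

Yes


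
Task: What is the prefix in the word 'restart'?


The word 'restart' = 're' (prefix) + 'start' (root). The prefix is 're'.

re


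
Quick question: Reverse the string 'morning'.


Reverse 'morning' character by character: 'gninrom'.

gninrom


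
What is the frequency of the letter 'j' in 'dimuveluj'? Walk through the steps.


Letter 'j' in 'dimuveluj': found at position(s) 9 = 1 occurrence(s).

1


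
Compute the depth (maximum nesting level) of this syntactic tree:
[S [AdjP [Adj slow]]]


Count bracket nesting levels:
'[' at pos 0: depth = 1
'[' at pos 3: depth = 2
'[' at pos 9: depth = 3
Maximum depth reached: 3

3


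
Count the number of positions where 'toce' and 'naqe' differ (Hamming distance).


Alignment:
Position 1: 't' vs 'n' = DIFFER
Position 2: 'o' vs 'a' = DIFFER
Position 3: 'c' vs 'q' = DIFFER
Position 4: 'e' vs 'e' = match
Total differences: 3

3


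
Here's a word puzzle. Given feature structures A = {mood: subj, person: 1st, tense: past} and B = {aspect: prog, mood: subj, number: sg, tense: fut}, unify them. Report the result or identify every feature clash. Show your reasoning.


Compare features:
aspect: A=_ vs B=prog -> unified: prog
mood: A=subj vs B=subj -> unified: subj
number: A=_ vs B=sg -> unified: sg
person: A=1st vs B=_ -> unified: 1st
tense: A=past vs B=fut -> CLASH
Clash detected on feature 'tense' (past vs fut); unification fails.

CLASH on 'tense' (past vs fut)


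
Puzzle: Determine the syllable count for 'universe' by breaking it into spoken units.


Break 'universe' into syllables: u-ni-verse -> u | ni | verse = 3 syllables

3 syllables


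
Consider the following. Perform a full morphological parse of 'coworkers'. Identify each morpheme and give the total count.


Step 1: Identify prefix: 'co' (meaning: together)
Step 2: Identify root: 'work'
Step 3: Identify suffix(es): 'er, s'
Decomposition: co- (prefix: together) + work (root) + -er (suffix: one who) + -s (plural)
Total morphemes: 4

4 morphemes (co- (prefix: together) + work (root) + -er (suffix: one who) + -s (plural))


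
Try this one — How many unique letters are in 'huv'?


Unique letters in 'huv': {h, u, v} = 3 distinct letters.

3


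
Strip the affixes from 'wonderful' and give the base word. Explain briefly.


Remove suffix '-ful' from 'wonderful' to get root 'wonder'.

wonder


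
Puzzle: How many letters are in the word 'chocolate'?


Spell out 'chocolate' and number each letter: c(1), h(2), o(3), c(4), o(5), l(6), a(7), t(8), e(9). Total: 9 letters.

9


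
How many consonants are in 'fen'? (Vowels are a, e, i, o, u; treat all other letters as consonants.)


Consonants in 'fen': f, n = 2 consonants.

2


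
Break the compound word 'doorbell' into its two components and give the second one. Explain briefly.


Split 'doorbell' into 'door' + 'bell'. The second part is 'bell'.

bell


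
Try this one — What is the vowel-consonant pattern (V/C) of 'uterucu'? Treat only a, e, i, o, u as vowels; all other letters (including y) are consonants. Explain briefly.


Letter mapping: u = V, t = C, e = V, r = C, u = V, c = C, u = V.

VCVCVCV


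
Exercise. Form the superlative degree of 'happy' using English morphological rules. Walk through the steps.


Apply superlative formation (consonant + y: change y to i, add -est): 'happy' -> 'happiest'.

happiest


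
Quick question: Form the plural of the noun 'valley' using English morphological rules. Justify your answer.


Apply rule: Add -s. 'valley' becomes 'valleys'.

valleys


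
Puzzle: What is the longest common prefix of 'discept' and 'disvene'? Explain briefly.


Compare from the start: 3 characters match: 'dis'. Mismatch at position 4: 'c' vs 'v'.

dis


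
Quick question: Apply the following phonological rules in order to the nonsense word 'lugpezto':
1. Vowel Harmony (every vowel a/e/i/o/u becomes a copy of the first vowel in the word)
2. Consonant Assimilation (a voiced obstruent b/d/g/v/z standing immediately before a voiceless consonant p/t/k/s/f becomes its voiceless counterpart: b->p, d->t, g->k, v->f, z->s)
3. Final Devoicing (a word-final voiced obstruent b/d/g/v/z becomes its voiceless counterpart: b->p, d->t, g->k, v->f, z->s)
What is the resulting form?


Starting form: 'lugpezto'
Rule 1: Vowel Harmony: all vowels become 'u' (matching first vowel). 'lugpezto' -> 'lugpuztu'
Rule 2: Consonant Assimilation: voiced obstruent before voiceless consonant becomes voiceless ('gp' -> 'kp', 'zt' -> 'st'). 'lugpuztu' -> 'lukpustu'
Rule 3: Final Devoicing: the word ends in the vowel 'u', not a consonant. No change.
Final form: 'lukpustu'

lukpustu


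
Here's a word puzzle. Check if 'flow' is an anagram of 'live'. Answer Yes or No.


Sorted letters of 'flow': 'flow'
Sorted letters of 'live': 'eilv'
They do not match.

No


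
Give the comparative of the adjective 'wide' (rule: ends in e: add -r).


Apply comparative formation (ends in e: add -r): 'wide' -> 'wider'.

wider


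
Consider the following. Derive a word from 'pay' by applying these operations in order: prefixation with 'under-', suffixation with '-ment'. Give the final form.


Step 1: Add prefix 'under-' to 'pay' = 'underpay'
Step 2: Add suffix '-ment' to 'underpay' = 'underpayment'

underpayment


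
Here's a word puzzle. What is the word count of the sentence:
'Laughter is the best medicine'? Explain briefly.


Split into words: Laughter | is | the | best | medicine = 5 words.

5


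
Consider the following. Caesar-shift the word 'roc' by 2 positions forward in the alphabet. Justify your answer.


Shift each letter by 2: r -> t, o -> q, c -> e. Result: 'tqe'.

tqe


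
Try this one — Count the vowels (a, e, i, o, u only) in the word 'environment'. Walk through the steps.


Vowels in 'environment': e, i, o, e = 4 vowels.

4


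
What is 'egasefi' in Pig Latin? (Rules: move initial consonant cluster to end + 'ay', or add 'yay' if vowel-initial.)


'egasefi' starts with a vowel, so add 'yay': 'egasefiyay'.

egasefiyay


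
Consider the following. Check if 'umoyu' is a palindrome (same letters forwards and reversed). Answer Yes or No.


Forward: 'umoyu'
Reversed: 'uyomu'
They differ.

No


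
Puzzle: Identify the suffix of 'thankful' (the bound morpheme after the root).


The word 'thankful' = 'thank' (root) + '-ful' (suffix). The suffix is '-ful'.

ful


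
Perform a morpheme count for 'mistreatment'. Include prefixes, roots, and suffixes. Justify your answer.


Decomposition: mis- (prefix) + treat (root) + -ment (suffix) = 3 morpheme(s)

3 morphemes


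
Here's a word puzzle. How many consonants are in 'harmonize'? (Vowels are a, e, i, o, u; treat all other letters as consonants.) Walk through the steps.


Consonants in 'harmonize': h, r, m, n, z = 5 consonants.

5


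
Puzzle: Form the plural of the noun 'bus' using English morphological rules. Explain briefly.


Apply rule: Add -es (sibilant/fricative ending). 'bus' becomes 'buses'.

buses


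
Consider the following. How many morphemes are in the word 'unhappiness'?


Decomposition: un- (prefix) + happy (root) + -ness (suffix) = 3 morpheme(s)

3 morphemes


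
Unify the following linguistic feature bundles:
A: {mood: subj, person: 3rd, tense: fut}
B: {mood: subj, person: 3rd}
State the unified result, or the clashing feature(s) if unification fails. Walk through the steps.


Compare features:
mood: A=subj vs B=subj -> unified: subj
person: A=3rd vs B=3rd -> unified: 3rd
tense: A=fut vs B=_ -> unified: fut
No clashes found.

Unified: {mood: subj, person: 3rd, tense: fut}


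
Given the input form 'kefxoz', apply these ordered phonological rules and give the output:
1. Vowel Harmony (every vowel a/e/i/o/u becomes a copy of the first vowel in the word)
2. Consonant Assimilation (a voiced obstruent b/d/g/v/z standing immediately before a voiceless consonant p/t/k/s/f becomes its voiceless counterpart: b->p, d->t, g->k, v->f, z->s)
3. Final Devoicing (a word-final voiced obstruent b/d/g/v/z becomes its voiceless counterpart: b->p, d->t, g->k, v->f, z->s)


Starting form: 'kefxoz'
Rule 1: Vowel Harmony: all vowels become 'e' (matching first vowel). 'kefxoz' -> 'kefxez'
Rule 2: Consonant Assimilation: no voiced obstruent (b/d/g/v/z) stands immediately before a voiceless consonant (p/t/k/s/f). No change.
Rule 3: Final Devoicing: word-final voiced obstruent 'z' becomes voiceless 's'. 'kefxez' -> 'kefxes'
Final form: 'kefxes'

kefxes


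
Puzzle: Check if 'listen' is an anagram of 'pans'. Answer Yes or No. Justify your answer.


Sorted letters of 'listen': 'eilnst'
Sorted letters of 'pans': 'anps'
They do not match.

No


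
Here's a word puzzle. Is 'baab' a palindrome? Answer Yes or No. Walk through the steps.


Forward: 'baab'
Reversed: 'baab'
They are identical.

Yes


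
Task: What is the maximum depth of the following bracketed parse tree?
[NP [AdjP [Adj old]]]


Count bracket nesting levels:
'[' at pos 0: depth = 1
'[' at pos 4: depth = 2
'[' at pos 10: depth = 3
Maximum depth reached: 3

3


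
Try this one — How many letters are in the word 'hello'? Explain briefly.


Spell out 'hello' and number each letter: h(1), e(2), l(3), l(4), o(5). Total: 5 letters.

5


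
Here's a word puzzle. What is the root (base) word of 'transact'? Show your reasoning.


Remove prefix 'trans' from 'transact' to get root 'act'.

act


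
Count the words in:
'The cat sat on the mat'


Split into words: The | cat | sat | on | the | mat = 6 words.

6


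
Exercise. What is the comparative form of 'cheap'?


Apply comparative formation (add -er): 'cheap' -> 'cheaper'.

cheaper


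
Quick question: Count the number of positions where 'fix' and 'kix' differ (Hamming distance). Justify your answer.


Alignment:
Position 1: 'f' vs 'k' = DIFFER
Position 2: 'i' vs 'i' = match
Position 3: 'x' vs 'x' = match
Total differences: 1

1


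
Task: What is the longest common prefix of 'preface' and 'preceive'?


Compare from the start: 3 characters match: 'pre'. Mismatch at position 4: 'f' vs 'c'.

pre


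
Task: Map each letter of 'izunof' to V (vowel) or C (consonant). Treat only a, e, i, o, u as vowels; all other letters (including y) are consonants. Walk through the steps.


Letter mapping: i = V, z = C, u = V, n = C, o = V, f = C.

VCVCVC


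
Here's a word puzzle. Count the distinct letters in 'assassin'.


Unique letters in 'assassin': {a, i, n, s} = 4 distinct letters.

4


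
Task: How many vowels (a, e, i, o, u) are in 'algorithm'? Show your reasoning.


Vowels in 'algorithm': a, o, i = 3 vowels.

3


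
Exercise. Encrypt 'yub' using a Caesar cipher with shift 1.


Shift each letter by 1: y -> z, u -> v, b -> c. Result: 'zvc'.

zvc


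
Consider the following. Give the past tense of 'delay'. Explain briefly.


Apply rule: Add -ed. 'delay' becomes 'delayed'.

delayed


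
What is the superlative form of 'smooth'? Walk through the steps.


Apply superlative formation (add -est): 'smooth' -> 'smoothest'.

smoothest


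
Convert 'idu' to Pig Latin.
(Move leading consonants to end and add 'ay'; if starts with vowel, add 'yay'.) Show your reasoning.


'idu' starts with a vowel, so add 'yay': 'iduyay'.

iduyay


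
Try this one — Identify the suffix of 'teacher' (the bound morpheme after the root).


The word 'teacher' = 'teach' (root) + '-er' (suffix). The suffix is '-er'.

er


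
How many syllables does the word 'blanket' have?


Break 'blanket' into syllables: blan-ket -> blan | ket = 2 syllables

2 syllables


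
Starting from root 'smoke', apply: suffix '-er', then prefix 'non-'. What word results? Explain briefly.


Step 1: Add suffix '-er' to 'smoke' = 'smoker'
Step 2: Add prefix 'non-' to 'smoker' = 'nonsmoker'

nonsmoker


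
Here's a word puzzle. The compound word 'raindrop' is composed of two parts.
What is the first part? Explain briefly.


Split 'raindrop' into 'rain' + 'drop'. The first part is 'rain'.

rain


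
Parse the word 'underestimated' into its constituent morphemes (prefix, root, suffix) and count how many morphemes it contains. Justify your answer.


Step 1: Identify prefix: 'under' (meaning: beneath/insufficient)
Step 2: Identify root: 'estimate'
Step 3: Identify suffix(es): 'ed'
Decomposition: under- (prefix: beneath/insufficient) + estimate (root) + -ed (suffix: past)
Total morphemes: 3

3 morphemes (under- (prefix: beneath/insufficient) + estimate (root) + -ed (suffix: past))


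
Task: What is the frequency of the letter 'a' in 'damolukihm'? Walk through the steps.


Letter 'a' in 'damolukihm': found at position(s) 2 = 1 occurrence(s).

1


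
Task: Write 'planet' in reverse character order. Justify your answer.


Reverse 'planet' character by character: 'tenalp'.

tenalp


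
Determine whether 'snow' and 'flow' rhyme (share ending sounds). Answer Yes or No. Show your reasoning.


Rime (stressed vowel + following sounds) of 'snow': -ow = /oʊ/
Rime of 'flow': -ow = /oʊ/
/oʊ/ and /oʊ/ are the same ending sound, so the words rhyme.

Yes


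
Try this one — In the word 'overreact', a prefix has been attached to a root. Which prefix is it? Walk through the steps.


The word 'overreact' = 'over' (prefix) + 'react' (root). The prefix is 'over'.

over


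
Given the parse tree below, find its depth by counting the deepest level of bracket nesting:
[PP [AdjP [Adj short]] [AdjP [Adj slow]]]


Count bracket nesting levels:
'[' at pos 0: depth = 1
'[' at pos 4: depth = 2
'[' at pos 10: depth = 3
'[' at pos 23: depth = 2
'[' at pos 29: depth = 3
Maximum depth reached: 3

3


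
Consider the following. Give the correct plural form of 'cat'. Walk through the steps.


Apply rule: Add -s. 'cat' becomes 'cats'.

cats


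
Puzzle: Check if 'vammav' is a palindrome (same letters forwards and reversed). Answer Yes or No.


Forward: 'vammav'
Reversed: 'vammav'
They are identical.

Yes


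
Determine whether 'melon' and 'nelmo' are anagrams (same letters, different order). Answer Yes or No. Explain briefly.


Sorted letters of 'melon': 'elmno'
Sorted letters of 'nelmo': 'elmno'
They match.

Yes


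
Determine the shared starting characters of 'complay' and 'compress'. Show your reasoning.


Compare from the start: 4 characters match: 'comp'. Mismatch at position 5: 'l' vs 'r'.

comp


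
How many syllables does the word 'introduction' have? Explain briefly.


Break 'introduction' into syllables: in-tro-duc-tion -> in | tro | duc | tion = 4 syllables

4 syllables


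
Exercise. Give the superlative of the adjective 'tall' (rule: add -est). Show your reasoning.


Apply superlative formation (add -est): 'tall' -> 'tallest'.

tallest


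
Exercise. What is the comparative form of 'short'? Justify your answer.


Apply comparative formation (add -er): 'short' -> 'shorter'.

shorter


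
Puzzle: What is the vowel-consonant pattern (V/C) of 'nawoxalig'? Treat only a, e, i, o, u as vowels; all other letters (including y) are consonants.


Letter mapping: n = C, a = V, w = C, o = V, x = C, a = V, l = C, i = V, g = C.

CVCVCVCVC


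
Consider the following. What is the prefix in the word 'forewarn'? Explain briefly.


The word 'forewarn' = 'fore' (prefix) + 'warn' (root). The prefix is 'fore'.

fore


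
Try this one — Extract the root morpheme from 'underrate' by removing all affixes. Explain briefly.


Remove prefix 'under' from 'underrate' to get root 'rate'.

rate


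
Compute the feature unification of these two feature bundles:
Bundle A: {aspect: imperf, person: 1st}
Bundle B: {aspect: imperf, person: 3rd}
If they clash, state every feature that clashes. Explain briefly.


Compare features:
aspect: A=imperf vs B=imperf -> unified: imperf
person: A=1st vs B=3rd -> CLASH
Clash detected on feature 'person' (1st vs 3rd); unification fails.

CLASH on 'person' (1st vs 3rd)


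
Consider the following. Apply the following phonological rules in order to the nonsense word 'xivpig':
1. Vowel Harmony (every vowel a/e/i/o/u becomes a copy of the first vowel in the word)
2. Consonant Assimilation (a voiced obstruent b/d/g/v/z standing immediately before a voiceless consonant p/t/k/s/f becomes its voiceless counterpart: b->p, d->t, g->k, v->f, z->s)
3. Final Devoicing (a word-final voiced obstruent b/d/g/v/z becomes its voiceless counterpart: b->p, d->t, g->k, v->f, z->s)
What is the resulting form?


Starting form: 'xivpig'
Rule 1: Vowel Harmony: all vowels already match. No change.
Rule 2: Consonant Assimilation: voiced obstruent before voiceless consonant becomes voiceless ('vp' -> 'fp'). 'xivpig' -> 'xifpig'
Rule 3: Final Devoicing: word-final voiced obstruent 'g' becomes voiceless 'k'. 'xifpig' -> 'xifpik'
Final form: 'xifpik'

xifpik


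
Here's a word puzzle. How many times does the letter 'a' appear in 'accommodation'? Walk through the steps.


Letter 'a' in 'accommodation': found at position(s) 1, 9 = 2 occurrence(s).

2


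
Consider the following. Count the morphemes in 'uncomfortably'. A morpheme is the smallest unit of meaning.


Decomposition: un- (prefix) + comfort (root) + -able (suffix) + -ly (suffix) = 4 morpheme(s)

4 morphemes


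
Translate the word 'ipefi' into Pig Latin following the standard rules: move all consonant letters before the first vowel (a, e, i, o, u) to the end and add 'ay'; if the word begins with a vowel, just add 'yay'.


'ipefi' starts with a vowel, so add 'yay': 'ipefiyay'.

ipefiyay


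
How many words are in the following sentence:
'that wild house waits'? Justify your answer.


Split into words: that | wild | house | waits = 4 words.

4


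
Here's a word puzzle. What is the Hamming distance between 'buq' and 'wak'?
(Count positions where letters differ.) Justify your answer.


Alignment:
Position 1: 'b' vs 'w' = DIFFER
Position 2: 'u' vs 'a' = DIFFER
Position 3: 'q' vs 'k' = DIFFER
Total differences: 3

3


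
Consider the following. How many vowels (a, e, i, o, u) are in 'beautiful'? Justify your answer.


Vowels in 'beautiful': e, a, u, i, u = 5 vowels.

5


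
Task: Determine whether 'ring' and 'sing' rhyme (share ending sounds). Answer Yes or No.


Rime (stressed vowel + following sounds) of 'ring': -ing = /ɪŋ/
Rime of 'sing': -ing = /ɪŋ/
/ɪŋ/ and /ɪŋ/ are the same ending sound, so the words rhyme.

Yes


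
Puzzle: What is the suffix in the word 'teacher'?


The word 'teacher' = 'teach' (root) + '-er' (suffix). The suffix is '-er'.

er


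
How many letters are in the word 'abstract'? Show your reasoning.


Spell out 'abstract' and number each letter: a(1), b(2), s(3), t(4), r(5), a(6), c(7), t(8). Total: 8 letters.

8


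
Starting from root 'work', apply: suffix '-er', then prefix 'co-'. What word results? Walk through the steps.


Step 1: Add suffix '-er' to 'work' = 'worker'
Step 2: Add prefix 'co-' to 'worker' = 'coworker'

coworker


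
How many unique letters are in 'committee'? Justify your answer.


Unique letters in 'committee': {c, e, i, m, o, t} = 6 distinct letters.

6


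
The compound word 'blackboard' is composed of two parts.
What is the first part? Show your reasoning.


Split 'blackboard' into 'black' + 'board'. The first part is 'black'.

black


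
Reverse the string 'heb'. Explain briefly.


Reverse 'heb' character by character: 'beh'.

beh


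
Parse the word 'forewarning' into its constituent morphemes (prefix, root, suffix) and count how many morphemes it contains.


Step 1: Identify prefix: 'fore' (meaning: before/front)
Step 2: Identify root: 'warn'
Step 3: Identify suffix(es): 'ing'
Decomposition: fore- (prefix: before/front) + warn (root) + -ing (suffix: ongoing action)
Total morphemes: 3

3 morphemes (fore- (prefix: before/front) + warn (root) + -ing (suffix: ongoing action))


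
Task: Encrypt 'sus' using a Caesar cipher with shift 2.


Shift each letter by 2: s -> u, u -> w, s -> u. Result: 'uwu'.

uwu


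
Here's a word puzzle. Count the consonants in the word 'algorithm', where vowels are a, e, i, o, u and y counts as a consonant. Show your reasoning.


Consonants in 'algorithm': l, g, r, t, h, m = 6 consonants.

6


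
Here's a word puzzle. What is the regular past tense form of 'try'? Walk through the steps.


Apply rule: Change -y to -ied. 'try' becomes 'tried'.

tried


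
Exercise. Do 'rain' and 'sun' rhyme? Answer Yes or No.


Rime (stressed vowel + following sounds) of 'rain': -ain = /eɪn/
Rime of 'sun': -un = /ʌn/
/eɪn/ and /ʌn/ are different ending sounds, so the words do not rhyme.

No


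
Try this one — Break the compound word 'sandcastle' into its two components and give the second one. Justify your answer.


Split 'sandcastle' into 'sand' + 'castle'. The second part is 'castle'.

castle


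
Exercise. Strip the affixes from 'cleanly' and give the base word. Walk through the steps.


Remove suffix '-ly' from 'cleanly' to get root 'clean'.

clean


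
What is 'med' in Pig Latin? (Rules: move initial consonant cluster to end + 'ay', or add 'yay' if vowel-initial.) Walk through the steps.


'med': move consonant cluster 'm' to end and add 'ay': 'edmay'.

edmay


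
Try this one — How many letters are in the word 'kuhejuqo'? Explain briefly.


Spell out 'kuhejuqo' and number each letter: k(1), u(2), h(3), e(4), j(5), u(6), q(7), o(8). Total: 8 letters.

8


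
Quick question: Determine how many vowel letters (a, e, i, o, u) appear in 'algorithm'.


Vowels in 'algorithm': a, o, i = 3 vowels.

3


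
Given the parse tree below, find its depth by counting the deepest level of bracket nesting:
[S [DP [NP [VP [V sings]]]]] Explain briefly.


Count bracket nesting levels:
'[' at pos 0: depth = 1
'[' at pos 3: depth = 2
'[' at pos 7: depth = 3
'[' at pos 11: depth = 4
'[' at pos 15: depth = 5
Maximum depth reached: 5

5


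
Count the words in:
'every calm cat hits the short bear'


Split into words: every | calm | cat | hits | the | short | bear = 7 words.

7


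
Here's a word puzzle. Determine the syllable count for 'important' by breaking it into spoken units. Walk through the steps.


Break 'important' into syllables: im-por-tant -> im | por | tant = 3 syllables

3 syllables


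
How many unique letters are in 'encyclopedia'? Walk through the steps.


Unique letters in 'encyclopedia': {a, c, d, e, i, l, n, o, p, y} = 10 distinct letters.

10


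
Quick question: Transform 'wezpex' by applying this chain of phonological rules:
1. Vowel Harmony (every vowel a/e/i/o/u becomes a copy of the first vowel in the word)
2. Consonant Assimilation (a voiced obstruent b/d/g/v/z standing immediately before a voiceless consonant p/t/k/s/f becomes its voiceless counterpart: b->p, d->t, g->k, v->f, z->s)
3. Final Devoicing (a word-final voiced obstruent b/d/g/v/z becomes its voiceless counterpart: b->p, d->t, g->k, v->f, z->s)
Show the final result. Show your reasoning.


Starting form: 'wezpex'
Rule 1: Vowel Harmony: all vowels already match. No change.
Rule 2: Consonant Assimilation: voiced obstruent before voiceless consonant becomes voiceless ('zp' -> 'sp'). 'wezpex' -> 'wespex'
Rule 3: Final Devoicing: final consonant 'x' is not one of the voiced obstruents b/d/g/v/z. No change.
Final form: 'wespex'

wespex


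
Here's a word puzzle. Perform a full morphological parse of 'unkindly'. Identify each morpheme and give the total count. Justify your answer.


Step 1: Identify prefix: 'un' (meaning: not/reverse)
Step 2: Identify root: 'kind'
Step 3: Identify suffix(es): 'ly'
Decomposition: un- (prefix: not/reverse) + kind (root) + -ly (suffix: in manner of)
Total morphemes: 3

3 morphemes (un- (prefix: not/reverse) + kind (root) + -ly (suffix: in manner of))


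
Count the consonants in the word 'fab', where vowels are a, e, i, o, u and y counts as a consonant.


Consonants in 'fab': f, b = 2 consonants.

2


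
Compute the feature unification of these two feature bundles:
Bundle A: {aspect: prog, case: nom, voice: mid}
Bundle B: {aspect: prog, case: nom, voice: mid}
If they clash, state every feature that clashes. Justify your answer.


Compare features:
aspect: A=prog vs B=prog -> unified: prog
case: A=nom vs B=nom -> unified: nom
voice: A=mid vs B=mid -> unified: mid
No clashes found.

Unified: {aspect: prog, case: nom, voice: mid}


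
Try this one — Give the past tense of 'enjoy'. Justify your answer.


Apply rule: Add -ed. 'enjoy' becomes 'enjoyed'.

enjoyed


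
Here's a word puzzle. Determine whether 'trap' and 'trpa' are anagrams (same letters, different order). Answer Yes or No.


Sorted letters of 'trap': 'aprt'
Sorted letters of 'trpa': 'aprt'
They match.

Yes


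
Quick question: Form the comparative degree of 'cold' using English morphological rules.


Apply comparative formation (add -er): 'cold' -> 'colder'.

colder


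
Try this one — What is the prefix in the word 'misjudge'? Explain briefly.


The word 'misjudge' = 'mis' (prefix) + 'judge' (root). The prefix is 'mis'.

mis


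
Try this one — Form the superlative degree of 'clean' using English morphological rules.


Apply superlative formation (add -est): 'clean' -> 'cleanest'.

cleanest


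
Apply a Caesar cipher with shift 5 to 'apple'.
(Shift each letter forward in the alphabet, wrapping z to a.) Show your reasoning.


Shift each letter by 5: a -> f, p -> u, p -> u, l -> q, e -> j. Result: 'fuuqj'.

fuuqj


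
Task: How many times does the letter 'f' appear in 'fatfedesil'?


Letter 'f' in 'fatfedesil': found at position(s) 1, 4 = 2 occurrence(s).

2


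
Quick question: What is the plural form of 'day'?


Apply rule: Add -s. 'day' becomes 'days'.

days


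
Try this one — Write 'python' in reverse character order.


Reverse 'python' character by character: 'nohtyp'.

nohtyp


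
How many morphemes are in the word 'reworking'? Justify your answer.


Decomposition: re- (prefix) + work (root) + -ing (suffix) = 3 morpheme(s)

3 morphemes


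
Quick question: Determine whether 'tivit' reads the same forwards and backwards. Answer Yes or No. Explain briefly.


Forward: 'tivit'
Reversed: 'tivit'
They are identical.

Yes


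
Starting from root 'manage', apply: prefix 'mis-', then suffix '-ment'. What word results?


Step 1: Add prefix 'mis-' to 'manage' = 'mismanage'
Step 2: Add suffix '-ment' to 'mismanage' = 'mismanagement'

mismanagement


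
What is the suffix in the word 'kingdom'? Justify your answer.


The word 'kingdom' = 'king' (root) + '-dom' (suffix). The suffix is '-dom'.

dom


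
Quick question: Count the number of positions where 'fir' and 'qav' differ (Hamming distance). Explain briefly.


Alignment:
Position 1: 'f' vs 'q' = DIFFER
Position 2: 'i' vs 'a' = DIFFER
Position 3: 'r' vs 'v' = DIFFER
Total differences: 3

3


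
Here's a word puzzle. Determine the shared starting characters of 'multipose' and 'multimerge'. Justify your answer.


Compare from the start: 5 characters match: 'multi'. Mismatch at position 6: 'p' vs 'm'.

multi


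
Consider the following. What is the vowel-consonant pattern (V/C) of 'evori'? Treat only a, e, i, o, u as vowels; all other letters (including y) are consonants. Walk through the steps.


Letter mapping: e = V, v = C, o = V, r = C, i = V.

VCVCV


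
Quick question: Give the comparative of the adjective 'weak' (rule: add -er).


Apply comparative formation (add -er): 'weak' -> 'weaker'.

weaker


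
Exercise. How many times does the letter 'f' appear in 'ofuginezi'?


Letter 'f' in 'ofuginezi': found at position(s) 2 = 1 occurrence(s).

1


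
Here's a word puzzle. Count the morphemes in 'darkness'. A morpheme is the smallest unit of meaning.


Decomposition: dark (root) + -ness (suffix) = 2 morpheme(s)

2 morphemes


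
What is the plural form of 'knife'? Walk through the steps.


Apply rule: Change -fe to -ves. 'knife' becomes 'knives'.

knives


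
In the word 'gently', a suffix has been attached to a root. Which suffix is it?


The word 'gently' = 'gentle' (root) + '-ly' (suffix). The suffix is '-ly'.

ly


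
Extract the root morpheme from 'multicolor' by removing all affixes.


Remove prefix 'multi' from 'multicolor' to get root 'color'.

color


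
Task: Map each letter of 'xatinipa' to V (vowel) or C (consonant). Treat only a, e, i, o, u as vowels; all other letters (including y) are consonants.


Letter mapping: x = C, a = V, t = C, i = V, n = C, i = V, p = C, a = V.

CVCVCVCV


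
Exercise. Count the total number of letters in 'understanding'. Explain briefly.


Spell out 'understanding' and number each letter: u(1), n(2), d(3), e(4), r(5), s(6), t(7), a(8), n(9), d(10), i(11), n(12), g(13). Total: 13 letters.

13


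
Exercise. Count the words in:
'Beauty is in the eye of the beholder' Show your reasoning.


Split into words: Beauty | is | in | the | eye | of | the | beholder = 8 words.

8


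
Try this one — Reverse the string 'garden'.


Reverse 'garden' character by character: 'nedrag'.

nedrag


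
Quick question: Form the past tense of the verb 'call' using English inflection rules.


Apply rule: Add -ed. 'call' becomes 'called'.

called


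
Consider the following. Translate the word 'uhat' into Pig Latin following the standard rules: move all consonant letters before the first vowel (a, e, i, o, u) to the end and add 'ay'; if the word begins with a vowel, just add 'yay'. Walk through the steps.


'uhat' starts with a vowel, so add 'yay': 'uhatyay'.

uhatyay


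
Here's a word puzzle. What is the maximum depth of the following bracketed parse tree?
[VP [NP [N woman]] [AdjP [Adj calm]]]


Count bracket nesting levels:
'[' at pos 0: depth = 1
'[' at pos 4: depth = 2
'[' at pos 8: depth = 3
'[' at pos 19: depth = 2
'[' at pos 25: depth = 3
Maximum depth reached: 3

3


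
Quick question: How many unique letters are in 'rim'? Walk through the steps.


Unique letters in 'rim': {i, m, r} = 3 distinct letters.

3


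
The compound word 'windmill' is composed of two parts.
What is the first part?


Split 'windmill' into 'wind' + 'mill'. The first part is 'wind'.

wind


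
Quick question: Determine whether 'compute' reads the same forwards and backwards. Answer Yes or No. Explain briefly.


Forward: 'compute'
Reversed: 'etupmoc'
They differ.

No


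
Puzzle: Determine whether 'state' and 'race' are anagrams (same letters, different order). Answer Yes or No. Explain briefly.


Sorted letters of 'state': 'aestt'
Sorted letters of 'race': 'acer'
They do not match.

No


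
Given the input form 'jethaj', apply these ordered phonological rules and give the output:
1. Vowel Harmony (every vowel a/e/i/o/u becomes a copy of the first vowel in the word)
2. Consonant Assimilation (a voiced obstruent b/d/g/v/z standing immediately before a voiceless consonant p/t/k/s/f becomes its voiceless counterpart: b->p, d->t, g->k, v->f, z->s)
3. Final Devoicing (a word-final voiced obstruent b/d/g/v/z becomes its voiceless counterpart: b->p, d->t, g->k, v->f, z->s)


Starting form: 'jethaj'
Rule 1: Vowel Harmony: all vowels become 'e' (matching first vowel). 'jethaj' -> 'jethej'
Rule 2: Consonant Assimilation: no voiced obstruent (b/d/g/v/z) stands immediately before a voiceless consonant (p/t/k/s/f). No change.
Rule 3: Final Devoicing: final consonant 'j' is not one of the voiced obstruents b/d/g/v/z. No change.
Final form: 'jethej'

jethej


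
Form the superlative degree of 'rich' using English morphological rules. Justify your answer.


Apply superlative formation (add -est): 'rich' -> 'richest'.

richest


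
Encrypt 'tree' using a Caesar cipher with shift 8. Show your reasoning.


Shift each letter by 8: t -> b, r -> z, e -> m, e -> m. Result: 'bzmm'.

bzmm


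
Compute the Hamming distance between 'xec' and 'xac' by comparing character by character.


Alignment:
Position 1: 'x' vs 'x' = match
Position 2: 'e' vs 'a' = DIFFER
Position 3: 'c' vs 'c' = match
Total differences: 1

1


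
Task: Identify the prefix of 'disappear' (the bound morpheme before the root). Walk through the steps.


The word 'disappear' = 'dis' (prefix) + 'appear' (root). The prefix is 'dis'.

dis


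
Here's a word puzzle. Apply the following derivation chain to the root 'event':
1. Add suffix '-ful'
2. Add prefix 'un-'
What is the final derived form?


Step 1: Add suffix '-ful' to 'event' = 'eventful'
Step 2: Add prefix 'un-' to 'eventful' = 'uneventful'

uneventful


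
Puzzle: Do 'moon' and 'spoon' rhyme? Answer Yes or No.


Rime (stressed vowel + following sounds) of 'moon': -oon = /uːn/
Rime of 'spoon': -oon = /uːn/
/uːn/ and /uːn/ are the same ending sound, so the words rhyme.

Yes


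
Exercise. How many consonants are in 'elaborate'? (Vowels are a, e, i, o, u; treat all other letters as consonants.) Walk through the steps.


Consonants in 'elaborate': l, b, r, t = 4 consonants.

4


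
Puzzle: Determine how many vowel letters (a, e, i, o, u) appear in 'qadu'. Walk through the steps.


Vowels in 'qadu': a, u = 2 vowels.

2


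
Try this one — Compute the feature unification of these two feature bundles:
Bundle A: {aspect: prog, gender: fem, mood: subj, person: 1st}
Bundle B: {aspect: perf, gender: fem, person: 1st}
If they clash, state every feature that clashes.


Compare features:
aspect: A=prog vs B=perf -> CLASH
gender: A=fem vs B=fem -> unified: fem
mood: A=subj vs B=_ -> unified: subj
person: A=1st vs B=1st -> unified: 1st
Clash detected on feature 'aspect' (prog vs perf); unification fails.

CLASH on 'aspect' (prog vs perf)


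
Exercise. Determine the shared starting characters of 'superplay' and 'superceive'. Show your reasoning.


Compare from the start: 5 characters match: 'super'. Mismatch at position 6: 'p' vs 'c'.

super


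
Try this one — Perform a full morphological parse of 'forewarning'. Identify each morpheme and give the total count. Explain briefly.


Step 1: Identify prefix: 'fore' (meaning: before/front)
Step 2: Identify root: 'warn'
Step 3: Identify suffix(es): 'ing'
Decomposition: fore- (prefix: before/front) + warn (root) + -ing (suffix: ongoing action)
Total morphemes: 3

3 morphemes (fore- (prefix: before/front) + warn (root) + -ing (suffix: ongoing action))


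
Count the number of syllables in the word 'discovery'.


Break 'discovery' into syllables: dis-cov-er-y -> dis | cov | er | y = 4 syllables

4 syllables


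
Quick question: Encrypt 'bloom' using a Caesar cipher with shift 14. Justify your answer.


Shift each letter by 14: b -> p, l -> z, o -> c, o -> c, m -> a. Result: 'pzcca'.

pzcca


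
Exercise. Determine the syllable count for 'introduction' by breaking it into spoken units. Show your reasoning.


Break 'introduction' into syllables: in-tro-duc-tion -> in | tro | duc | tion = 4 syllables

4 syllables


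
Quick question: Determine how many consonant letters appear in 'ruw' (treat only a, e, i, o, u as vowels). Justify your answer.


Consonants in 'ruw': r, w = 2 consonants.

2


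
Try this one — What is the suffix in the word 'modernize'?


The word 'modernize' = 'modern' (root) + '-ize' (suffix). The suffix is '-ize'.

ize


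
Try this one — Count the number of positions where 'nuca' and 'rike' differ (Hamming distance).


Alignment:
Position 1: 'n' vs 'r' = DIFFER
Position 2: 'u' vs 'i' = DIFFER
Position 3: 'c' vs 'k' = DIFFER
Position 4: 'a' vs 'e' = DIFFER
Total differences: 4

4


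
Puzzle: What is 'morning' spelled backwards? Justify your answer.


Reverse 'morning' character by character: 'gninrom'.

gninrom


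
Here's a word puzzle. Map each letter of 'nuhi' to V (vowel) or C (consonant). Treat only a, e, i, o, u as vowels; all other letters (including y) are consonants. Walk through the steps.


Letter mapping: n = C, u = V, h = C, i = V.

CVCV


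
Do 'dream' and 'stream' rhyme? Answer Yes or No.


Rime (stressed vowel + following sounds) of 'dream': -eam = /iːm/
Rime of 'stream': -eam = /iːm/
/iːm/ and /iːm/ are the same ending sound, so the words rhyme.

Yes


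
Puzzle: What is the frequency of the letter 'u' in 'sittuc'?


Letter 'u' in 'sittuc': found at position(s) 5 = 1 occurrence(s).

1


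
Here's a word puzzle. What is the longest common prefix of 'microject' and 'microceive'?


Compare from the start: 5 characters match: 'micro'. Mismatch at position 6: 'j' vs 'c'.

micro


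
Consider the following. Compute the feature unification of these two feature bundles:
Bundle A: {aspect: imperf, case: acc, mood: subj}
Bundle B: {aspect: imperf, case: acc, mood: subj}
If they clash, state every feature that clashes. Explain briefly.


Compare features:
aspect: A=imperf vs B=imperf -> unified: imperf
case: A=acc vs B=acc -> unified: acc
mood: A=subj vs B=subj -> unified: subj
No clashes found.

Unified: {aspect: imperf, case: acc, mood: subj}


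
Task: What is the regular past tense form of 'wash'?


Apply rule: Add -ed. 'wash' becomes 'washed'.

washed
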